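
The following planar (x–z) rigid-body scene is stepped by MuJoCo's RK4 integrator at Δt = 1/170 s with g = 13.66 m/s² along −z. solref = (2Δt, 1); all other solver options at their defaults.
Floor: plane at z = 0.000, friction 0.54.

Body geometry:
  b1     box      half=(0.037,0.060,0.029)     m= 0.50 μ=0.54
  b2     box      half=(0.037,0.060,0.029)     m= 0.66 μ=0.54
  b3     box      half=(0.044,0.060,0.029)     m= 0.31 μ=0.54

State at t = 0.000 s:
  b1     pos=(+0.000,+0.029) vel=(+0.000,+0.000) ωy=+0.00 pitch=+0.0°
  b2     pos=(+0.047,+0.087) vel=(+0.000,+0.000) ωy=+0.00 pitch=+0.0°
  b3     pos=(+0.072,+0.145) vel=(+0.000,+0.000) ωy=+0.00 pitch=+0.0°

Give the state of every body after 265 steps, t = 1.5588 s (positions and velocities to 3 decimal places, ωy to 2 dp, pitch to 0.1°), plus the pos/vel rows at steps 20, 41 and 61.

State at t = 1.5588 s:
  b1     pos=(+0.000,+0.029) vel=(+0.000,+0.000) ωy=+0.00 pitch=+0.0°
  b2     pos=(+0.083,+0.037) vel=(+0.000,+0.000) ωy=+0.00 pitch=+90.0°
  b3     pos=(+0.247,+0.029) vel=(+0.000,+0.000) ωy=+0.00 pitch=+180.0°

Key-timestep trajectory:
   step    t(s)  b1.x    b1.z    b1.vx   b1.vz   b2.x    b2.z    b2.vx   b2.vz   b3.x    b3.z    b3.vx   b3.vz 
     20  0.1176   +0.000  +0.029  -0.001  +0.000   +0.059  +0.079  +0.210  -0.216   +0.108  +0.120  +0.589  -0.623
     41  0.2412   +0.000  +0.029  +0.000  +0.000   +0.092  +0.042  +0.121  +0.109   +0.184  +0.049  +0.433  +0.216
     61  0.3588   +0.000  +0.029  +0.000  +0.000   +0.082  +0.036  -0.127  +0.002   +0.237  +0.037  +0.521  -0.481


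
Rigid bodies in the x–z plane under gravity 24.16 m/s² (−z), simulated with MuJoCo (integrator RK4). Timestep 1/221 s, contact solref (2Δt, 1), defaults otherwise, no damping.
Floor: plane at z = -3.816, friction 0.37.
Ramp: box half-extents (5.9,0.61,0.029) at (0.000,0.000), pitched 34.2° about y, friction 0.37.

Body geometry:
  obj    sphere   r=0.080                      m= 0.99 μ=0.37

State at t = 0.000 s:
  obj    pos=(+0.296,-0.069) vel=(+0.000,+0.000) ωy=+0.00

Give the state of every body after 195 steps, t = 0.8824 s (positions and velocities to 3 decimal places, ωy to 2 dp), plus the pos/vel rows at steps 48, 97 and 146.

State at t = 0.8824 s:
  obj    pos=(+3.419,-2.192) vel=(+7.079,-4.811) ωy=+106.97

Key-timestep trajectory:
   step    t(s)  obj.x    obj.z    obj.vx   obj.vz 
     48  0.2172   +0.485  -0.198  +1.743  -1.184
     97  0.4389   +1.069  -0.595  +3.521  -2.393
    146  0.6606   +2.047  -1.259  +5.300  -3.602


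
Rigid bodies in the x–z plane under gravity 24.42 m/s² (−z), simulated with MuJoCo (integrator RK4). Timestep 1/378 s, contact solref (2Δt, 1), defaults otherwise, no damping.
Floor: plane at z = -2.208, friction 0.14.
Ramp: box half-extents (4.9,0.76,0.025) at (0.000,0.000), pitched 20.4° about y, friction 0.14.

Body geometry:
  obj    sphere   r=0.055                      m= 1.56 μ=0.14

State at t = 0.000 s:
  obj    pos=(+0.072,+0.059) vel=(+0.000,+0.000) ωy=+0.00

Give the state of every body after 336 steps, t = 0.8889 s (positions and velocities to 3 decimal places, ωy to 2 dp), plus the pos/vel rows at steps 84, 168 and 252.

State at t = 0.8889 s:
  obj    pos=(+2.324,-0.779) vel=(+5.066,-1.884) ωy=+98.25

Key-timestep trajectory:
   step    t(s)  obj.x    obj.z    obj.vx   obj.vz 
     84  0.2222   +0.213  +0.006  +1.267  -0.471
    168  0.4444   +0.635  -0.151  +2.533  -0.942
    252  0.6667   +1.338  -0.412  +3.799  -1.413


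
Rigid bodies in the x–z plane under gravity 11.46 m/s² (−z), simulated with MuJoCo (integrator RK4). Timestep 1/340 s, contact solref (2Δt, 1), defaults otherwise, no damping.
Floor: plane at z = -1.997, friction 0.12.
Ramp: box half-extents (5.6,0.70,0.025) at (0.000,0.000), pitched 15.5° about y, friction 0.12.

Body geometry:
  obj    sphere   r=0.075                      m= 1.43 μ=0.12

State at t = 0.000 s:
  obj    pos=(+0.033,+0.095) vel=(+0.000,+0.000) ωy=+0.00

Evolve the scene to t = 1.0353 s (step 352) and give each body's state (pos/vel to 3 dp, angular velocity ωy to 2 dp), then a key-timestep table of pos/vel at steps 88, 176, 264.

State at t = 1.0353 s:
  obj    pos=(+1.163,-0.219) vel=(+2.182,-0.605) ωy=+30.19

Key-timestep trajectory:
   step    t(s)  obj.x    obj.z    obj.vx   obj.vz 
     88  0.2588   +0.104  +0.075  +0.546  -0.151
    176  0.5176   +0.315  +0.016  +1.091  -0.303
    264  0.7765   +0.668  -0.082  +1.637  -0.454


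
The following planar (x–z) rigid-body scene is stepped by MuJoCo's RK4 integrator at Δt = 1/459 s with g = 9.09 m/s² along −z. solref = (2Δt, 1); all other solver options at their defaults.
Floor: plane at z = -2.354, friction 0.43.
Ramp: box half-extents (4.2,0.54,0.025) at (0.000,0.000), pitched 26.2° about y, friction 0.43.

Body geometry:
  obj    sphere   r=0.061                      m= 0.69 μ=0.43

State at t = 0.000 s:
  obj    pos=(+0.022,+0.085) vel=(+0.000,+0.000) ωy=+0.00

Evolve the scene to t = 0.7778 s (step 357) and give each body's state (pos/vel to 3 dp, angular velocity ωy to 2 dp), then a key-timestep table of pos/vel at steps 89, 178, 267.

State at t = 0.7778 s:
  obj    pos=(+0.800,-0.298) vel=(+2.001,-0.984) ωy=+36.55

Key-timestep trajectory:
   step    t(s)  obj.x    obj.z    obj.vx   obj.vz 
     89  0.1939   +0.070  +0.061  +0.499  -0.245
    178  0.3878   +0.215  -0.010  +0.998  -0.491
    267  0.5817   +0.457  -0.129  +1.496  -0.736


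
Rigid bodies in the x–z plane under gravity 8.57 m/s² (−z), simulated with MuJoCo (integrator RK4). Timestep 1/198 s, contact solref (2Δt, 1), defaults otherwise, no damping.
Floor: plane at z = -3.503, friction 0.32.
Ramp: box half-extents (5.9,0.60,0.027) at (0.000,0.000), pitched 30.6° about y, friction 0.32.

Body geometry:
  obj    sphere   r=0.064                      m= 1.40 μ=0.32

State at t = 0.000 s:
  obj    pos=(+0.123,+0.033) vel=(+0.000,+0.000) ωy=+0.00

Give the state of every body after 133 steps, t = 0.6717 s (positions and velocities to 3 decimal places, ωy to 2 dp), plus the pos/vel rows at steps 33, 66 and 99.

State at t = 0.6717 s:
  obj    pos=(+0.728,-0.325) vel=(+1.802,-1.066) ωy=+32.70

Key-timestep trajectory:
   step    t(s)  obj.x    obj.z    obj.vx   obj.vz 
     33  0.1667   +0.160  +0.011  +0.447  -0.264
     66  0.3333   +0.272  -0.055  +0.894  -0.529
     99  0.5000   +0.458  -0.165  +1.341  -0.793


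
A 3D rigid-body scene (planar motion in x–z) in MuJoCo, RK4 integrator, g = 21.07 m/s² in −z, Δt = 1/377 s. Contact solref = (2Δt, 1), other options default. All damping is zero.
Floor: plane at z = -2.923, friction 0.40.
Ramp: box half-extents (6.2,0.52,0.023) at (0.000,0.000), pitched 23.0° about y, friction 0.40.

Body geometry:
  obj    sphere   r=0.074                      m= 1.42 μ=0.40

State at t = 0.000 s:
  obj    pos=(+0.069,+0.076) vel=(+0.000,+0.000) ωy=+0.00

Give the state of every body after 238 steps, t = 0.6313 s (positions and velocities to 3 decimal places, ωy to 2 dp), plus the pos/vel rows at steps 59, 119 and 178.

State at t = 0.6313 s:
  obj    pos=(+1.148,-0.382) vel=(+3.417,-1.451) ωy=+50.16

Key-timestep trajectory:
   step    t(s)  obj.x    obj.z    obj.vx   obj.vz 
     59  0.1565   +0.135  +0.048  +0.847  -0.360
    119  0.3156   +0.339  -0.038  +1.709  -0.725
    178  0.4721   +0.672  -0.180  +2.556  -1.085


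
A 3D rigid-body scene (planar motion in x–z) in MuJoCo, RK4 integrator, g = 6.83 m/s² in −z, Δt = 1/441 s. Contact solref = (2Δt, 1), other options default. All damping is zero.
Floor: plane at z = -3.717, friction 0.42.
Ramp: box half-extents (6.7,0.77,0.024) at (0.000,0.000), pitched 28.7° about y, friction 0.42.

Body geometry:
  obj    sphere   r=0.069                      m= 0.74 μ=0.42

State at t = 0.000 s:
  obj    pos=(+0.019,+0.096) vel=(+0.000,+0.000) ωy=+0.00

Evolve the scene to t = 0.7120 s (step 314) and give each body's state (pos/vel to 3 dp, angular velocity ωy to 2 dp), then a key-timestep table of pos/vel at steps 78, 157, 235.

State at t = 0.7120 s:
  obj    pos=(+0.540,-0.190) vel=(+1.463,-0.801) ωy=+24.17

Key-timestep trajectory:
   step    t(s)  obj.x    obj.z    obj.vx   obj.vz 
     78  0.1769   +0.051  +0.078  +0.364  -0.199
    157  0.3560   +0.149  +0.024  +0.732  -0.401
    235  0.5329   +0.311  -0.064  +1.095  -0.600


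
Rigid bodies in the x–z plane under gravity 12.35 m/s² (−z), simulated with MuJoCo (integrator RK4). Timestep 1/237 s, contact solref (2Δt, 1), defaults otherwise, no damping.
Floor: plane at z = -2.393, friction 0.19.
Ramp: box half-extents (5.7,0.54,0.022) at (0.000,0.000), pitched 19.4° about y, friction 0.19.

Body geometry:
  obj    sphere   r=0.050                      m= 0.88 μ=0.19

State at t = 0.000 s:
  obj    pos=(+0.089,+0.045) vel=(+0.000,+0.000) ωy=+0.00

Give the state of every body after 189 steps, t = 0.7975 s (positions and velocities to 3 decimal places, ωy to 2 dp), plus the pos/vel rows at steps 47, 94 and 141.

State at t = 0.7975 s:
  obj    pos=(+0.968,-0.265) vel=(+2.204,-0.776) ωy=+46.73

Key-timestep trajectory:
   step    t(s)  obj.x    obj.z    obj.vx   obj.vz 
     47  0.1983   +0.143  +0.026  +0.548  -0.193
     94  0.3966   +0.306  -0.032  +1.096  -0.386
    141  0.5949   +0.578  -0.127  +1.644  -0.579


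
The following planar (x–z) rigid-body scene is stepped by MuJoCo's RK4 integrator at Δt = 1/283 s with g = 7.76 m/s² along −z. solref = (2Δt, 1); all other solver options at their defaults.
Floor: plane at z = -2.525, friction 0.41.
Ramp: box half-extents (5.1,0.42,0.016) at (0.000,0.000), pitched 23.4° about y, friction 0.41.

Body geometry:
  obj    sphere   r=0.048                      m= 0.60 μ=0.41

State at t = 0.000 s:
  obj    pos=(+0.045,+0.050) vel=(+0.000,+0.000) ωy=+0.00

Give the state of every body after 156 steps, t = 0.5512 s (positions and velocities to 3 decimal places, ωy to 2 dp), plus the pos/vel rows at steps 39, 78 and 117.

State at t = 0.5512 s:
  obj    pos=(+0.352,-0.083) vel=(+1.114,-0.482) ωy=+25.27

Key-timestep trajectory:
   step    t(s)  obj.x    obj.z    obj.vx   obj.vz 
     39  0.1378   +0.064  +0.042  +0.278  -0.121
     78  0.2756   +0.122  +0.017  +0.557  -0.241
    117  0.4134   +0.218  -0.025  +0.835  -0.361


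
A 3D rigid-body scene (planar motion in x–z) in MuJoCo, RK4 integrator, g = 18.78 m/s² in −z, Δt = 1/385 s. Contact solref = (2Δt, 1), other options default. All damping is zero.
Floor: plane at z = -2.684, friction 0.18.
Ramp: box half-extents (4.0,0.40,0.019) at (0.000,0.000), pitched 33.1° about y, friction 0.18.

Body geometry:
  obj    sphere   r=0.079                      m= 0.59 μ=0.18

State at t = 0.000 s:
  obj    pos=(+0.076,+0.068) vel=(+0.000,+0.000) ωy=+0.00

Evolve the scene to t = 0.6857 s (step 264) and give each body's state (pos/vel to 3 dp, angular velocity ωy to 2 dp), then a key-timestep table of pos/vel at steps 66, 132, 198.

State at t = 0.6857 s:
  obj    pos=(+1.539,-0.886) vel=(+4.267,-2.779) ωy=+61.39

Key-timestep trajectory:
   step    t(s)  obj.x    obj.z    obj.vx   obj.vz 
     66  0.1714   +0.167  +0.008  +1.069  -0.692
    132  0.3429   +0.442  -0.171  +2.133  -1.392
    198  0.5143   +0.899  -0.469  +3.198  -2.092


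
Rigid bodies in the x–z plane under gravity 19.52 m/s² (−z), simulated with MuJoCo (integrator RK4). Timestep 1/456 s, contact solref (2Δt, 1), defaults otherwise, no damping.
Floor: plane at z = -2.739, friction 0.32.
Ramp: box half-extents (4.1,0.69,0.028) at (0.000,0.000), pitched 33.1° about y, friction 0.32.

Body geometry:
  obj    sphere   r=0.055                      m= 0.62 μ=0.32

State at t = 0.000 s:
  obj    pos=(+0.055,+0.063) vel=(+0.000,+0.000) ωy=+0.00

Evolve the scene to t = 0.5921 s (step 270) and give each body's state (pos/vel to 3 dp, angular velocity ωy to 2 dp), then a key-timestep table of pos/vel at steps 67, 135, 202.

State at t = 0.5921 s:
  obj    pos=(+1.173,-0.666) vel=(+3.777,-2.462) ωy=+81.96

Key-timestep trajectory:
   step    t(s)  obj.x    obj.z    obj.vx   obj.vz 
     67  0.1469   +0.124  +0.018  +0.937  -0.611
    135  0.2961   +0.335  -0.119  +1.889  -1.231
    202  0.4430   +0.681  -0.345  +2.826  -1.842


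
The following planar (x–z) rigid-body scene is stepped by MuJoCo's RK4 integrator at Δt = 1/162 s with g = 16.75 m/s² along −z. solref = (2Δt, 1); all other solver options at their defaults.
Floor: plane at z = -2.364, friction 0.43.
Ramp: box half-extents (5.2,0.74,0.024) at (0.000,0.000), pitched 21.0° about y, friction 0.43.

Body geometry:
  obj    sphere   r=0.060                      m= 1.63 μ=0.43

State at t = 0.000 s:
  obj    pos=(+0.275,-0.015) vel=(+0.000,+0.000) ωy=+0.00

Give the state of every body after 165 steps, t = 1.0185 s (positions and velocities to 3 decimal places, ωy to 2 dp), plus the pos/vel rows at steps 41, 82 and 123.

State at t = 1.0185 s:
  obj    pos=(+2.351,-0.813) vel=(+4.077,-1.565) ωy=+72.77

Key-timestep trajectory:
   step    t(s)  obj.x    obj.z    obj.vx   obj.vz 
     41  0.2531   +0.403  -0.065  +1.013  -0.389
     82  0.5062   +0.788  -0.212  +2.026  -0.778
    123  0.7593   +1.429  -0.458  +3.039  -1.167


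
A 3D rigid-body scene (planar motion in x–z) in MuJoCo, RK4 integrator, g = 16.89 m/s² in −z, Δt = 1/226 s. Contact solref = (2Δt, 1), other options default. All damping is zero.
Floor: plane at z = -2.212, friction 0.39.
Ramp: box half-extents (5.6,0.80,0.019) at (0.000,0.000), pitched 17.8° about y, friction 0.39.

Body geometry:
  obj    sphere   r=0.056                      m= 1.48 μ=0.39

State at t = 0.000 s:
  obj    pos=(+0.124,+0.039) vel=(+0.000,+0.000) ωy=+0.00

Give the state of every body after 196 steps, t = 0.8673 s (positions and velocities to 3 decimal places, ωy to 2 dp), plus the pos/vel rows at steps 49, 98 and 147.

State at t = 0.8673 s:
  obj    pos=(+1.445,-0.385) vel=(+3.045,-0.978) ωy=+57.11

Key-timestep trajectory:
   step    t(s)  obj.x    obj.z    obj.vx   obj.vz 
     49  0.2168   +0.207  +0.012  +0.761  -0.244
     98  0.4336   +0.454  -0.067  +1.523  -0.489
    147  0.6504   +0.867  -0.200  +2.284  -0.733


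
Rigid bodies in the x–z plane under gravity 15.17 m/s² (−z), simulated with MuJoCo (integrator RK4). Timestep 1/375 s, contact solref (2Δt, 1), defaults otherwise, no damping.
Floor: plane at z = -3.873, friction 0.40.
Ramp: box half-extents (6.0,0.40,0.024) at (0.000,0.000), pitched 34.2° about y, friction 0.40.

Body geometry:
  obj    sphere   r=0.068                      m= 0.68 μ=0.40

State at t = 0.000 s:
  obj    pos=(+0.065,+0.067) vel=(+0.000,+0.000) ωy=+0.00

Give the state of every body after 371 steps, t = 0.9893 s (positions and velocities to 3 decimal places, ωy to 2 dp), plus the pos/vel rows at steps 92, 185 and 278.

State at t = 0.9893 s:
  obj    pos=(+2.530,-1.608) vel=(+4.984,-3.387) ωy=+88.60

Key-timestep trajectory:
   step    t(s)  obj.x    obj.z    obj.vx   obj.vz 
     92  0.2453   +0.217  -0.036  +1.236  -0.840
    185  0.4933   +0.678  -0.350  +2.485  -1.689
    278  0.7413   +1.449  -0.874  +3.735  -2.538


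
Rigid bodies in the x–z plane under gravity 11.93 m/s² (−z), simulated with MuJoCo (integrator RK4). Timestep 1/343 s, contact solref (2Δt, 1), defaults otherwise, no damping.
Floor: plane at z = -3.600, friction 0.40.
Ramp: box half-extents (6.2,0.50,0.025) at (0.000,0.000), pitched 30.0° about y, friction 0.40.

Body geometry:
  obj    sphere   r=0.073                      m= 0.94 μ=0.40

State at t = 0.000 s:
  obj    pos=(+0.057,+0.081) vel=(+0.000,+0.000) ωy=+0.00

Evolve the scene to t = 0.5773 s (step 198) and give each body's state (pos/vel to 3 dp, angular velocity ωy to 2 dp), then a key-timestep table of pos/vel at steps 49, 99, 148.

State at t = 0.5773 s:
  obj    pos=(+0.672,-0.275) vel=(+2.130,-1.230) ωy=+33.69

Key-timestep trajectory:
   step    t(s)  obj.x    obj.z    obj.vx   obj.vz 
     49  0.1429   +0.094  +0.059  +0.527  -0.304
     99  0.2886   +0.211  -0.008  +1.065  -0.615
    148  0.4315   +0.400  -0.118  +1.592  -0.919


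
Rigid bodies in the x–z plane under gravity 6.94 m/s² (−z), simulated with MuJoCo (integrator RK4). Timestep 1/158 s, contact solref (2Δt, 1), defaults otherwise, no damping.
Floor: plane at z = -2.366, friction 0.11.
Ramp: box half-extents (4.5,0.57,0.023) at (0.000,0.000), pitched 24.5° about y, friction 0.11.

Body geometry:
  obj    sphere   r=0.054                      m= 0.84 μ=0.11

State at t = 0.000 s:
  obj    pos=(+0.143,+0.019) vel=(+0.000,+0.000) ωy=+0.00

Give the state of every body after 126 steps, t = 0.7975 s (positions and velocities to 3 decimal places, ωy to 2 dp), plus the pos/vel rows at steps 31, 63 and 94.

State at t = 0.7975 s:
  obj    pos=(+0.775,-0.269) vel=(+1.581,-0.734) ωy=+25.55

Key-timestep trajectory:
   step    t(s)  obj.x    obj.z    obj.vx   obj.vz 
     31  0.1962   +0.181  +0.002  +0.387  -0.188
     63  0.3987   +0.301  -0.053  +0.788  -0.375
     94  0.5949   +0.495  -0.141  +1.180  -0.545


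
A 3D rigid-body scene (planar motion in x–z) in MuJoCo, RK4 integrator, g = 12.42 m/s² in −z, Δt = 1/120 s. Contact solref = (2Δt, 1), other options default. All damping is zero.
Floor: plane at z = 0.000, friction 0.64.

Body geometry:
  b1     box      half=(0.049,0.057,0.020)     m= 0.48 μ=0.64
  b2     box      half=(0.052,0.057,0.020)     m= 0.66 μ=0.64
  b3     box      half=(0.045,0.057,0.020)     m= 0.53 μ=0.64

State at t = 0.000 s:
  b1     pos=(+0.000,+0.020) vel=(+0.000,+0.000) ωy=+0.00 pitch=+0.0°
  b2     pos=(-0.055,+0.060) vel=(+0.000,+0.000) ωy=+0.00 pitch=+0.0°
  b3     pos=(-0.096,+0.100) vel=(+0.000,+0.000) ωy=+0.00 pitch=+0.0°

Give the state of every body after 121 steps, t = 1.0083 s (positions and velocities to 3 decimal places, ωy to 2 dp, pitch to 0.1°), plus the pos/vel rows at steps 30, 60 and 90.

State at t = 1.0083 s:
  b1     pos=(+0.001,+0.020) vel=(+0.001,+0.000) ωy=+0.00 pitch=+0.0°
  b2     pos=(-0.066,+0.050) vel=(+0.000,+0.000) ωy=+0.02 pitch=-43.8°
  b3     pos=(-0.128,+0.046) vel=(-0.001,+0.000) ωy=+0.02 pitch=-43.9°

Key-timestep trajectory:
   step    t(s)  b1.x    b1.z    b1.vx   b1.vz   b2.x    b2.z    b2.vx   b2.vz   b3.x    b3.z    b3.vx   b3.vz 
     30  0.2500   +0.000  +0.020  +0.000  +0.000   -0.074  +0.054  +0.072  -0.018   -0.135  +0.048  +0.069  -0.010
     60  0.5000   +0.001  +0.020  +0.001  +0.000   -0.066  +0.051  +0.000  -0.001   -0.128  +0.046  +0.000  +0.000
     90  0.7500   +0.001  +0.020  +0.001  +0.000   -0.066  +0.051  +0.000  +0.000   -0.128  +0.046  -0.001  +0.000


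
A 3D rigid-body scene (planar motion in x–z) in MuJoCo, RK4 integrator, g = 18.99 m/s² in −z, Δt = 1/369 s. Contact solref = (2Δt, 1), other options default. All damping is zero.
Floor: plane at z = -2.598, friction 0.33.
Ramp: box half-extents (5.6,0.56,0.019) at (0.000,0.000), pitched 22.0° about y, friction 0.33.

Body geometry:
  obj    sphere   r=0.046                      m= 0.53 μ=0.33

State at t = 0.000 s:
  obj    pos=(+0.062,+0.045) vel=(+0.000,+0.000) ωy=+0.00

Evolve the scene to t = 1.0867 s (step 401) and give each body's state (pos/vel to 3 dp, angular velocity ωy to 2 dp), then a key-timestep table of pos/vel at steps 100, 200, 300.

State at t = 1.0867 s:
  obj    pos=(+2.844,-1.079) vel=(+5.120,-2.069) ωy=+120.03

Key-timestep trajectory:
   step    t(s)  obj.x    obj.z    obj.vx   obj.vz 
    100  0.2710   +0.235  -0.025  +1.277  -0.516
    200  0.5420   +0.754  -0.235  +2.554  -1.032
    300  0.8130   +1.619  -0.584  +3.830  -1.548


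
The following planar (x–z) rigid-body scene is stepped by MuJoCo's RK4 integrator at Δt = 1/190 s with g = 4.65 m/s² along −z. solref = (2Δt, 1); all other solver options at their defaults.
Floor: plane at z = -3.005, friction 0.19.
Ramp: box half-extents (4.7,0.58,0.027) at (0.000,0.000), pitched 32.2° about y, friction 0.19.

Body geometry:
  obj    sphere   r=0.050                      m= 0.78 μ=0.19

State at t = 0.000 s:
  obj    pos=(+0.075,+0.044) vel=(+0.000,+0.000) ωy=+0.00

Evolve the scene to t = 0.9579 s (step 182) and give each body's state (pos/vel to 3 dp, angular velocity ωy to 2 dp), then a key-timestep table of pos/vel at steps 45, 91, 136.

State at t = 0.9579 s:
  obj    pos=(+0.762,-0.389) vel=(+1.435,-0.904) ωy=+33.90

Key-timestep trajectory:
   step    t(s)  obj.x    obj.z    obj.vx   obj.vz 
     45  0.2368   +0.117  +0.017  +0.355  -0.223
     91  0.4789   +0.247  -0.064  +0.717  -0.452
    136  0.7158   +0.459  -0.198  +1.072  -0.675


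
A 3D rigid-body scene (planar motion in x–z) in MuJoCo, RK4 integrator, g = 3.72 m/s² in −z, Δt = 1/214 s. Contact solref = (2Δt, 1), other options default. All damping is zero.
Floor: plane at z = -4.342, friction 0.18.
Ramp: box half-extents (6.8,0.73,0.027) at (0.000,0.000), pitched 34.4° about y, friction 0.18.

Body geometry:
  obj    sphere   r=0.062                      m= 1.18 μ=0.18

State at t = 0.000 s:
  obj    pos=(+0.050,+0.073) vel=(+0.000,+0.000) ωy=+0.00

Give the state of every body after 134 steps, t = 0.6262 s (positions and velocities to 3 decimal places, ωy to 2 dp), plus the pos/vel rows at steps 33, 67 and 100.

State at t = 0.6262 s:
  obj    pos=(+0.302,-0.099) vel=(+0.802,-0.551) ωy=+13.80

Key-timestep trajectory:
   step    t(s)  obj.x    obj.z    obj.vx   obj.vz 
     33  0.1542   +0.066  +0.063  +0.201  -0.134
     67  0.3131   +0.114  +0.030  +0.404  -0.274
    100  0.4673   +0.191  -0.023  +0.599  -0.413


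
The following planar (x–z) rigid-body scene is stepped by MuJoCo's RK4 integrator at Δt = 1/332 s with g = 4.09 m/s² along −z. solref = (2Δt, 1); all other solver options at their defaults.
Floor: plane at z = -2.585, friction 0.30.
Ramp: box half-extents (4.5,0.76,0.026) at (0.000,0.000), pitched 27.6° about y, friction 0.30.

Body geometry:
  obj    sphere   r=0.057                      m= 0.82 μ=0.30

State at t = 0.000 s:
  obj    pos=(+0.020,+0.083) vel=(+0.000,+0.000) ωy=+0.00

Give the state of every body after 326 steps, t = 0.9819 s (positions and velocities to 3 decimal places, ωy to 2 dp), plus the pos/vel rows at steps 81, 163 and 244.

State at t = 0.9819 s:
  obj    pos=(+0.598,-0.219) vel=(+1.178,-0.616) ωy=+23.31

Key-timestep trajectory:
   step    t(s)  obj.x    obj.z    obj.vx   obj.vz 
     81  0.2440   +0.056  +0.064  +0.293  -0.153
    163  0.4910   +0.165  +0.008  +0.589  -0.308
    244  0.7349   +0.344  -0.086  +0.882  -0.461


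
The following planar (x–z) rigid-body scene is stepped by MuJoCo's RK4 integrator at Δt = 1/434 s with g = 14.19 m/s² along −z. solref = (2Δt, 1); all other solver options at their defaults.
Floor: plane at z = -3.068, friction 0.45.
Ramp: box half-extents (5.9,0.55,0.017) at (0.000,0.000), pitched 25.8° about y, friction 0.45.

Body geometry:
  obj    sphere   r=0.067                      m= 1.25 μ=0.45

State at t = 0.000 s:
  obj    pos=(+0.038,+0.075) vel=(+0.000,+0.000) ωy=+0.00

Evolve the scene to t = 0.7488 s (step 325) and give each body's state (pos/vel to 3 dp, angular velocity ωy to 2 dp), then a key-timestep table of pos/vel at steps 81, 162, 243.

State at t = 0.7488 s:
  obj    pos=(+1.152,-0.463) vel=(+2.974,-1.438) ωy=+49.30

Key-timestep trajectory:
   step    t(s)  obj.x    obj.z    obj.vx   obj.vz 
     81  0.1866   +0.107  +0.041  +0.741  -0.358
    162  0.3733   +0.315  -0.059  +1.483  -0.717
    243  0.5599   +0.661  -0.226  +2.224  -1.075


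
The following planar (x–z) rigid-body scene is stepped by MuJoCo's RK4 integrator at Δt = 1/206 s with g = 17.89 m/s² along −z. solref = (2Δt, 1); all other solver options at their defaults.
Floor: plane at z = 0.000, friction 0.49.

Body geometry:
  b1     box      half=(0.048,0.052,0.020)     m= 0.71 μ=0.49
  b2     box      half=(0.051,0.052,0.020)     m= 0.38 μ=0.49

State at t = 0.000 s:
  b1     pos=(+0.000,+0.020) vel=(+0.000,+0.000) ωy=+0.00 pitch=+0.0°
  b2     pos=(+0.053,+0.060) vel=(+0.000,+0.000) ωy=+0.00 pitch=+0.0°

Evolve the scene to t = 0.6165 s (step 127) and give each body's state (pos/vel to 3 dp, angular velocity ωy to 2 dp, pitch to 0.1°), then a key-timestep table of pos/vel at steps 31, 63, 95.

State at t = 0.6165 s:
  b1     pos=(+0.000,+0.020) vel=(+0.000,+0.000) ωy=+0.00 pitch=+0.0°
  b2     pos=(+0.066,+0.050) vel=(+0.000,+0.000) ωy=-0.02 pitch=+45.3°

Key-timestep trajectory:
   step    t(s)  b1.x    b1.z    b1.vx   b1.vz   b2.x    b2.z    b2.vx   b2.vz 
     31  0.1505   +0.000  +0.020  +0.000  +0.000   +0.069  +0.050  +0.152  +0.157
     63  0.3058   +0.000  +0.020  +0.000  +0.001   +0.065  +0.051  +0.048  +0.000
     95  0.4612   +0.000  +0.020  +0.000  +0.000   +0.066  +0.050  +0.000  +0.000


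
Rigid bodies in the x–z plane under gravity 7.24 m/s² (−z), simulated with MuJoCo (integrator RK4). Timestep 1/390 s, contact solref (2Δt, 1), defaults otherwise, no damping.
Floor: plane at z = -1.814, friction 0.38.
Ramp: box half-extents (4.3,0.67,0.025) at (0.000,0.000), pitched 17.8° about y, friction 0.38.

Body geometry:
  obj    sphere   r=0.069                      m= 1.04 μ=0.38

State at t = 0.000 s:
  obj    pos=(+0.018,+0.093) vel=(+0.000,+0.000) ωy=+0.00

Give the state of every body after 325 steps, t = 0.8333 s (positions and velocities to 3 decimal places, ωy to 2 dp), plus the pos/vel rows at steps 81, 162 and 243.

State at t = 0.8333 s:
  obj    pos=(+0.541,-0.075) vel=(+1.254,-0.403) ωy=+19.09

Key-timestep trajectory:
   step    t(s)  obj.x    obj.z    obj.vx   obj.vz 
     81  0.2077   +0.050  +0.083  +0.313  -0.100
    162  0.4154   +0.148  +0.051  +0.625  -0.201
    243  0.6231   +0.310  -0.001  +0.938  -0.301


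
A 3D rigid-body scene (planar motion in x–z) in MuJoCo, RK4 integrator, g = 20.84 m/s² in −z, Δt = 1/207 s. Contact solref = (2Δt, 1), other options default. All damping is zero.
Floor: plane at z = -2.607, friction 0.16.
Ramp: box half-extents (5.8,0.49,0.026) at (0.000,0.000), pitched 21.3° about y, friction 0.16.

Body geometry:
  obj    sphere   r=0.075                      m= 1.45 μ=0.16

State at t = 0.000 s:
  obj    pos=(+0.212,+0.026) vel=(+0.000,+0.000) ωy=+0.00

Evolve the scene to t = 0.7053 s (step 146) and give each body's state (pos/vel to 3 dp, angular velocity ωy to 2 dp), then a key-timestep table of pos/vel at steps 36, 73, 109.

State at t = 0.7053 s:
  obj    pos=(+1.465,-0.463) vel=(+3.554,-1.385) ωy=+50.83

Key-timestep trajectory:
   step    t(s)  obj.x    obj.z    obj.vx   obj.vz 
     36  0.1739   +0.288  -0.004  +0.876  -0.342
     73  0.3527   +0.525  -0.096  +1.777  -0.693
    109  0.5266   +0.911  -0.247  +2.653  -1.034


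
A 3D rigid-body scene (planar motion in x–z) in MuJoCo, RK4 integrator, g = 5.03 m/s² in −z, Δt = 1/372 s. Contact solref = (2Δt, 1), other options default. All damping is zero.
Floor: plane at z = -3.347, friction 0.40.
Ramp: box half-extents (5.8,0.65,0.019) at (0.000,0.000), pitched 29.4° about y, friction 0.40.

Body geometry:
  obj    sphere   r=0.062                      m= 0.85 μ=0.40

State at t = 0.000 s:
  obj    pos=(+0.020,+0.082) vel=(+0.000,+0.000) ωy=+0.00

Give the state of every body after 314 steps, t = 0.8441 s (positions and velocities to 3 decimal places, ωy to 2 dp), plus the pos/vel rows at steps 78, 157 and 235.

State at t = 0.8441 s:
  obj    pos=(+0.567,-0.227) vel=(+1.297,-0.731) ωy=+24.01

Key-timestep trajectory:
   step    t(s)  obj.x    obj.z    obj.vx   obj.vz 
     78  0.2097   +0.054  +0.063  +0.322  -0.182
    157  0.4220   +0.157  +0.005  +0.649  -0.365
    235  0.6317   +0.327  -0.091  +0.971  -0.547


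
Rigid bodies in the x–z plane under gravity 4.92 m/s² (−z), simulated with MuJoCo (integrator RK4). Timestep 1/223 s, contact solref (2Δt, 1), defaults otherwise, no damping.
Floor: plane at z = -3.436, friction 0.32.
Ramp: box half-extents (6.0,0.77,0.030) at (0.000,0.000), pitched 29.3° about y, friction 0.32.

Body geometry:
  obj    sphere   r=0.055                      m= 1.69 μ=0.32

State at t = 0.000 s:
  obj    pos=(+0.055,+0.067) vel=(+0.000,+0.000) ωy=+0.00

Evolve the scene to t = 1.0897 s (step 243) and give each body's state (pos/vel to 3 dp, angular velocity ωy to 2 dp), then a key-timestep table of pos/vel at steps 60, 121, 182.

State at t = 1.0897 s:
  obj    pos=(+0.945,-0.433) vel=(+1.634,-0.917) ωy=+34.07

Key-timestep trajectory:
   step    t(s)  obj.x    obj.z    obj.vx   obj.vz 
     60  0.2691   +0.109  +0.036  +0.404  -0.226
    121  0.5426   +0.276  -0.057  +0.814  -0.457
    182  0.8161   +0.554  -0.214  +1.224  -0.687


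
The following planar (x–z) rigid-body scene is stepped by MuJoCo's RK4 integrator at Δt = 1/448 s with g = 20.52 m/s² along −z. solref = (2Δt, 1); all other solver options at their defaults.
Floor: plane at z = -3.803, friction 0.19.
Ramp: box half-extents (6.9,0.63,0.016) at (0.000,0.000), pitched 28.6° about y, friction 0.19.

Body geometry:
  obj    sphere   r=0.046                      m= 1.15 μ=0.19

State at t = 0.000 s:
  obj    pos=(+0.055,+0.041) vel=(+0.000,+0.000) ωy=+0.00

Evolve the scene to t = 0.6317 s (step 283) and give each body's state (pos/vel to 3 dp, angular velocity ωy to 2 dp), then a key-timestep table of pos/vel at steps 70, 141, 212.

State at t = 0.6317 s:
  obj    pos=(+1.284,-0.630) vel=(+3.892,-2.122) ωy=+96.33

Key-timestep trajectory:
   step    t(s)  obj.x    obj.z    obj.vx   obj.vz 
     70  0.1562   +0.130  +0.000  +0.963  -0.525
    141  0.3147   +0.360  -0.126  +1.939  -1.057
    212  0.4732   +0.745  -0.335  +2.915  -1.589


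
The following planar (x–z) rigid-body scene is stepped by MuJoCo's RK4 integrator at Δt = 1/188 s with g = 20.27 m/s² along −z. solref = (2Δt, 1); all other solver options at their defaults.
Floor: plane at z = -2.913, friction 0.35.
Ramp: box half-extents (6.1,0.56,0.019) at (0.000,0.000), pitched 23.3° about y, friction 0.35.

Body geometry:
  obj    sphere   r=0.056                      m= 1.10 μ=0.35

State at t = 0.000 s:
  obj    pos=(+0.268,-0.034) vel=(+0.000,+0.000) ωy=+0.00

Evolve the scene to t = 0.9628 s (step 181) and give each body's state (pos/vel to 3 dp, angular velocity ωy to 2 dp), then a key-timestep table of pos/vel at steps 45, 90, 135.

State at t = 0.9628 s:
  obj    pos=(+2.706,-1.084) vel=(+5.064,-2.181) ωy=+98.45

Key-timestep trajectory:
   step    t(s)  obj.x    obj.z    obj.vx   obj.vz 
     45  0.2394   +0.419  -0.099  +1.259  -0.542
     90  0.4787   +0.871  -0.293  +2.518  -1.084
    135  0.7181   +1.624  -0.618  +3.777  -1.627


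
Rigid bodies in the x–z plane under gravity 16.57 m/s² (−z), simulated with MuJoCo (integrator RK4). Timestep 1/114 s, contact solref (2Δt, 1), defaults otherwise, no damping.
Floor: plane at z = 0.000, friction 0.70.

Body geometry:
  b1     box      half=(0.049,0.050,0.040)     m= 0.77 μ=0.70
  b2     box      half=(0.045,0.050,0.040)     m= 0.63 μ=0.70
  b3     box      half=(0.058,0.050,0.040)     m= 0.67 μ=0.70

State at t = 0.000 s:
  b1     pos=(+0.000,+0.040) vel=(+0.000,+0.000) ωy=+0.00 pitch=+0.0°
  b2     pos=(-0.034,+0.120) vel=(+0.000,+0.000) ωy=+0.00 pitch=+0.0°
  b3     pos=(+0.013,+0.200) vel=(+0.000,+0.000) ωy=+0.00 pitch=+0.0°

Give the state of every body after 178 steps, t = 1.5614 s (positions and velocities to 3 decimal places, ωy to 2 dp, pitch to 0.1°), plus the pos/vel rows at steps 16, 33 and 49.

State at t = 1.5614 s:
  b1     pos=(+0.000,+0.040) vel=(+0.000,+0.000) ωy=+0.00 pitch=+0.0°
  b2     pos=(-0.035,+0.120) vel=(+0.000,+0.000) ωy=+0.00 pitch=-0.1°
  b3     pos=(+0.149,+0.040) vel=(+0.000,+0.000) ωy=+0.00 pitch=+180.0°

Key-timestep trajectory:
   step    t(s)  b1.x    b1.z    b1.vx   b1.vz   b2.x    b2.z    b2.vx   b2.vz   b3.x    b3.z    b3.vx   b3.vz 
     16  0.1404   +0.000  +0.040  +0.000  +0.000   -0.034  +0.120  -0.002  +0.000   +0.019  +0.199  +0.103  -0.018
     33  0.2895   +0.000  +0.040  +0.000  +0.000   -0.034  +0.120  +0.000  +0.001   +0.056  +0.156  +0.344  -1.038
     49  0.4298   +0.000  +0.040  +0.000  +0.000   -0.035  +0.120  +0.000  +0.000   +0.153  +0.029  -0.053  -0.112


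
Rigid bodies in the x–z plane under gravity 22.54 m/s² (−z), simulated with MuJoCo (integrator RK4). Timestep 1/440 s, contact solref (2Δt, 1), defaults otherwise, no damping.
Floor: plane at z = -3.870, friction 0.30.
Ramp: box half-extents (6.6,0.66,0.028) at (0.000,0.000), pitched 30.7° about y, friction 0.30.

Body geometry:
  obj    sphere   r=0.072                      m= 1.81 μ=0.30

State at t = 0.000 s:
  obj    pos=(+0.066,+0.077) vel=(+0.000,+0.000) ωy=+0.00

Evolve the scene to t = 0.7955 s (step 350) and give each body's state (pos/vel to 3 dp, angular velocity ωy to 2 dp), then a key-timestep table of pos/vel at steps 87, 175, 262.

State at t = 0.7955 s:
  obj    pos=(+2.302,-1.251) vel=(+5.622,-3.338) ωy=+90.80

Key-timestep trajectory:
   step    t(s)  obj.x    obj.z    obj.vx   obj.vz 
     87  0.1977   +0.204  -0.005  +1.398  -0.830
    175  0.3977   +0.625  -0.255  +2.811  -1.669
    262  0.5955   +1.319  -0.667  +4.209  -2.499


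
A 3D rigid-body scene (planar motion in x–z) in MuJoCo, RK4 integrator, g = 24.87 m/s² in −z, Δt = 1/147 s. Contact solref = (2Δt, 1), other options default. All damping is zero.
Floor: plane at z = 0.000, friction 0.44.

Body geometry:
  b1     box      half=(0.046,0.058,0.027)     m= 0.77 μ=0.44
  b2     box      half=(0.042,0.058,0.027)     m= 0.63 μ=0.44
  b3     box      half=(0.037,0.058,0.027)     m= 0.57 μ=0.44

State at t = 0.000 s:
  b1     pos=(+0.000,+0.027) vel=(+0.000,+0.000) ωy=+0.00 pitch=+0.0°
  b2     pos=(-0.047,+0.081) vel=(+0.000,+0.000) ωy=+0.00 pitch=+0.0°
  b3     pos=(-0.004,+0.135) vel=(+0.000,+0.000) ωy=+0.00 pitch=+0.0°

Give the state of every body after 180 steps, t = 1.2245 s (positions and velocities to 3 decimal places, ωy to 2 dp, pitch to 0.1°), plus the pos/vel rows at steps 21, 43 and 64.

State at t = 1.2245 s:
  b1     pos=(+0.000,+0.027) vel=(+0.000,+0.000) ωy=+0.00 pitch=+0.0°
  b2     pos=(-0.088,+0.042) vel=(+0.000,+0.000) ωy=+0.00 pitch=-90.0°
  b3     pos=(+0.101,+0.027) vel=(+0.000,+0.000) ωy=+0.00 pitch=+180.0°

Key-timestep trajectory:
   step    t(s)  b1.x    b1.z    b1.vx   b1.vz   b2.x    b2.z    b2.vx   b2.vz   b3.x    b3.z    b3.vx   b3.vz 
     21  0.1429   +0.000  +0.027  -0.001  +0.000   -0.047  +0.081  -0.002  +0.000   +0.006  +0.132  +0.229  -0.089
     43  0.2925   +0.000  +0.027  +0.000  +0.000   -0.053  +0.080  -0.133  -0.031   +0.069  +0.085  +0.545  -0.490
     64  0.4354   +0.000  +0.027  +0.000  +0.000   -0.092  +0.043  -0.009  +0.081   +0.101  +0.027  -0.002  +0.013


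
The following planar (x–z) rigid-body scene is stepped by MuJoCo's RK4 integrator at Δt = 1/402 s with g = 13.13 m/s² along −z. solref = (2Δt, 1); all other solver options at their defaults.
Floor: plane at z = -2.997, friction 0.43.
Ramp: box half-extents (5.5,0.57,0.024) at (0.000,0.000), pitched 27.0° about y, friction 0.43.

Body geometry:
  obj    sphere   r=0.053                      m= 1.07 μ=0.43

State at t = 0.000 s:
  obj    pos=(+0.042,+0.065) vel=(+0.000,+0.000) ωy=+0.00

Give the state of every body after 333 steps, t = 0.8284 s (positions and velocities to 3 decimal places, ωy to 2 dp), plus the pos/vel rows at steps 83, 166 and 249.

State at t = 0.8284 s:
  obj    pos=(+1.344,-0.598) vel=(+3.143,-1.601) ωy=+66.54

Key-timestep trajectory:
   step    t(s)  obj.x    obj.z    obj.vx   obj.vz 
     83  0.2065   +0.123  +0.024  +0.783  -0.399
    166  0.4129   +0.365  -0.100  +1.567  -0.798
    249  0.6194   +0.770  -0.306  +2.350  -1.197


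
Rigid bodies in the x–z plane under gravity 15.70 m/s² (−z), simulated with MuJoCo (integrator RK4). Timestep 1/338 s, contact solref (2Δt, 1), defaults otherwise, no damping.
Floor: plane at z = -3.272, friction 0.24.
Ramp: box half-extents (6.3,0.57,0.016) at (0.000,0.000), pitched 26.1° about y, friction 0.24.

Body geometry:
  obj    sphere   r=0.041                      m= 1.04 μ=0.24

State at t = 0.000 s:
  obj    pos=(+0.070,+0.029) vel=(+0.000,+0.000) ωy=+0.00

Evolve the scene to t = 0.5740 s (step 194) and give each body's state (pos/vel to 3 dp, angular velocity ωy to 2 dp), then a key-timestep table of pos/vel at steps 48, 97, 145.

State at t = 0.5740 s:
  obj    pos=(+0.800,-0.328) vel=(+2.543,-1.246) ωy=+69.05

Key-timestep trajectory:
   step    t(s)  obj.x    obj.z    obj.vx   obj.vz 
     48  0.1420   +0.115  +0.007  +0.629  -0.308
     97  0.2870   +0.253  -0.060  +1.272  -0.623
    145  0.4290   +0.478  -0.171  +1.901  -0.931


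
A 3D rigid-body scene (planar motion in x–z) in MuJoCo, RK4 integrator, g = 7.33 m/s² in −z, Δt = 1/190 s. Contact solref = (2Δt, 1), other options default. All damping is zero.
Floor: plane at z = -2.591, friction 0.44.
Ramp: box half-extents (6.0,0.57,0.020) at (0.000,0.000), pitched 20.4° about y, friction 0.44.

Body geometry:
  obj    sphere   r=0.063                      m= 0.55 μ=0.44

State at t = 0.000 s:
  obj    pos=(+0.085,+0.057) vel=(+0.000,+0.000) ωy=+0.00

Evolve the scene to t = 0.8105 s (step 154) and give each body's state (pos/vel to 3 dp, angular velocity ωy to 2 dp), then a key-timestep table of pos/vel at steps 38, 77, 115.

State at t = 0.8105 s:
  obj    pos=(+0.647,-0.152) vel=(+1.387,-0.516) ωy=+23.47

Key-timestep trajectory:
   step    t(s)  obj.x    obj.z    obj.vx   obj.vz 
     38  0.2000   +0.119  +0.044  +0.342  -0.127
     77  0.4053   +0.226  +0.005  +0.693  -0.258
    115  0.6053   +0.398  -0.060  +1.035  -0.385


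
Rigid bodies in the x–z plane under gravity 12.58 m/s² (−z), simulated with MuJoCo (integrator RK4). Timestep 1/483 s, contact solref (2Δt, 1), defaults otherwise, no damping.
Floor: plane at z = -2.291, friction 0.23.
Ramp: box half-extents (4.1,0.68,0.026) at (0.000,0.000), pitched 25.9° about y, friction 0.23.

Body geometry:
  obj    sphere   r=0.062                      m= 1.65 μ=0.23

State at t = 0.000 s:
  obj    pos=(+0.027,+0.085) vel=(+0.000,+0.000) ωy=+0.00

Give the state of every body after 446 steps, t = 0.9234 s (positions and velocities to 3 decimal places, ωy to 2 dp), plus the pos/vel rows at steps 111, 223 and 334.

State at t = 0.9234 s:
  obj    pos=(+1.532,-0.646) vel=(+3.260,-1.583) ωy=+58.45

Key-timestep trajectory:
   step    t(s)  obj.x    obj.z    obj.vx   obj.vz 
    111  0.2298   +0.120  +0.039  +0.812  -0.394
    223  0.4617   +0.403  -0.098  +1.630  -0.792
    334  0.6915   +0.871  -0.325  +2.442  -1.186


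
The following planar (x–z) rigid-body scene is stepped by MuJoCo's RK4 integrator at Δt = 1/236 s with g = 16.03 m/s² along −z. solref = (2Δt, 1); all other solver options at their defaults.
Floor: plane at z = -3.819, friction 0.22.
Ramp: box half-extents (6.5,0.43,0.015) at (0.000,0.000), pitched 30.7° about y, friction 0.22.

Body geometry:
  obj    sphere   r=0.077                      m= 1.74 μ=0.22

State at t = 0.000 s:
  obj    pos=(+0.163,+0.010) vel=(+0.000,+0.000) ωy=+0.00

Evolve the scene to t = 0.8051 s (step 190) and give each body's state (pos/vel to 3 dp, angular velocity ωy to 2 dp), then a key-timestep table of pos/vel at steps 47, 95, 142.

State at t = 0.8051 s:
  obj    pos=(+1.792,-0.957) vel=(+4.047,-2.403) ωy=+61.10

Key-timestep trajectory:
   step    t(s)  obj.x    obj.z    obj.vx   obj.vz 
     47  0.1992   +0.263  -0.049  +1.001  -0.595
     95  0.4025   +0.571  -0.232  +2.024  -1.202
    142  0.6017   +1.073  -0.530  +3.025  -1.796


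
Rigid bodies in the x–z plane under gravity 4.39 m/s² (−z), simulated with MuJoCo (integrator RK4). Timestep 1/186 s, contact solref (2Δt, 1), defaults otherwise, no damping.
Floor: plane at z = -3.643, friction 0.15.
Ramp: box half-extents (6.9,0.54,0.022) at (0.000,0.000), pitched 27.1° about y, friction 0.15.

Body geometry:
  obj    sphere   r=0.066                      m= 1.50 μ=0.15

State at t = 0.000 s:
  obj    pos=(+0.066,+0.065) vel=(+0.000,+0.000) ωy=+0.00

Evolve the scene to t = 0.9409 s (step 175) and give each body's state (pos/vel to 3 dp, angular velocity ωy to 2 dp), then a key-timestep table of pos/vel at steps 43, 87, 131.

State at t = 0.9409 s:
  obj    pos=(+0.629,-0.223) vel=(+1.197,-0.612) ωy=+20.36

Key-timestep trajectory:
   step    t(s)  obj.x    obj.z    obj.vx   obj.vz 
     43  0.2312   +0.100  +0.048  +0.294  -0.151
     87  0.4677   +0.205  -0.006  +0.595  -0.304
    131  0.7043   +0.382  -0.096  +0.896  -0.458
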